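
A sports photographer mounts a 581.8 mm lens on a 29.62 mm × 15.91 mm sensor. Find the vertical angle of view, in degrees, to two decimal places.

1.57°

Angle of view α = 2·arctan(h/2f) with h = 15.91 mm and f = 581.8 mm.
h/2f = 0.01367; arctan(0.01367) ≈ 0.7834°, so α ≈ 1.5667°.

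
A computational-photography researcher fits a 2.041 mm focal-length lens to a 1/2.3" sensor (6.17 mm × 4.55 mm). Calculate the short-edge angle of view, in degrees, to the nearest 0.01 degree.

Angle of view α = 2·arctan(h/2f) with h = 4.55 mm and f = 2.041 mm.
h/2f = 1.11465; arctan(1.11465) ≈ 48.1034°, so α ≈ 96.2067°.

96.21°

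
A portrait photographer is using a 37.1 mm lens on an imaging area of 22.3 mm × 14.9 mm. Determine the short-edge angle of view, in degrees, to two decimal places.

22.71°

Angle of view α = 2·arctan(h/2f) with h = 14.9 mm and f = 37.1 mm.
h/2f = 0.20081; arctan(0.20081) ≈ 11.3545°, so α ≈ 22.7089°.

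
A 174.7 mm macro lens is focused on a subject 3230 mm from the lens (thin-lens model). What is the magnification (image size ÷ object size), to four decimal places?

Thin lens: 1/f = 1/dₒ + 1/dᵢ → 1/dᵢ = 1/174.7 − 1/3230 = 0.0054145 mm⁻¹, so dᵢ ≈ 184.6892 mm.
Magnification m = dᵢ/dₒ = 184.6892/3230 ≈ 0.05718.

0.0572×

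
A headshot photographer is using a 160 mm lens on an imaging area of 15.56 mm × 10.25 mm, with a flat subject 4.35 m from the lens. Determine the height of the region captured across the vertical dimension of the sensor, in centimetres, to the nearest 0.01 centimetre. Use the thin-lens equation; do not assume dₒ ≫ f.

dₒ: 4.35 m = 4350 mm.
Similar triangles through the lens centre give W/dₒ = h/dᵢ; with 1/f = 1/dₒ + 1/dᵢ this gives W = h·(dₒ − f)/f.
W = 10.25 mm × (4350 − 160) / 160 = 10.25 × 26.1875 ≈ 268.422 mm = 26.8422 cm.

26.84 cm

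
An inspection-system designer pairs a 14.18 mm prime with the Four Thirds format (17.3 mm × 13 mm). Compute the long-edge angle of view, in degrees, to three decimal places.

Angle of view α = 2·arctan(w/2f) with w = 17.3 mm and f = 14.18 mm.
w/2f = 0.61001; arctan(0.61001) ≈ 31.3838°, so α ≈ 62.7676°.

62.768°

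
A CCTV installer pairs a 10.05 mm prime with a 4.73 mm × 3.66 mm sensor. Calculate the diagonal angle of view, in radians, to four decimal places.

0.5784 rad

Sensor diagonal = √(4.73² + 3.66²) = √35.7685 ≈ 5.9807 mm.
Angle of view α = 2·arctan(d/2f) with d = 5.9807 mm and f = 10.05 mm.
d/2f = 0.29755; arctan(0.29755) ≈ 0.2892 rad, so α ≈ 0.5784 rad.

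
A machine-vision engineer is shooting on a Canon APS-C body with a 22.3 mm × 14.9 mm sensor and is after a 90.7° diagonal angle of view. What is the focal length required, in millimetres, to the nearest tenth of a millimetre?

Sensor diagonal = √(22.3² + 14.9²) = √719.3000 ≈ 26.8198 mm.
From α = 2·arctan(d/2f) we get f = d / (2·tan(α/2)).
With d = 26.8198 mm and α/2 = 45.35°, tan(α/2) ≈ 1.01229, so f ≈ 26.8198 / 2.02459 ≈ 13.2470 mm.

13.2 mm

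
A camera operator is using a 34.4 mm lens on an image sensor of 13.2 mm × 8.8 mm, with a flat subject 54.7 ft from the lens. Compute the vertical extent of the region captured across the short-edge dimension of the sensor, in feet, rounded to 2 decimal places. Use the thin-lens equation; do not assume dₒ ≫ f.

13.96 ft

dₒ: 54.7 ft × 304.8 mm/ft = 16672.56 mm.
Similar triangles through the lens centre give W/dₒ = h/dᵢ; with 1/f = 1/dₒ + 1/dᵢ this gives W = h·(dₒ − f)/f.
W = 8.8 mm × (16672.6 − 34.4) / 34.4 = 8.8 × 483.6674 ≈ 4256.273 mm = 4256.273/304.8 ft = 13.9642 ft.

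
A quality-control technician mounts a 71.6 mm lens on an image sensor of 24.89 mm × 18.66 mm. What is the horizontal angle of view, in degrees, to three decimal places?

19.720°

Angle of view α = 2·arctan(w/2f) with w = 24.89 mm and f = 71.6 mm.
w/2f = 0.17381; arctan(0.17381) ≈ 9.8602°, so α ≈ 19.7205°.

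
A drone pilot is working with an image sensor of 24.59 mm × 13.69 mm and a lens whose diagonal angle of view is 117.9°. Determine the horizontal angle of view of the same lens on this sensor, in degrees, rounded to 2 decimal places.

110.86°

Sensor diagonal = √(24.59² + 13.69²) = √792.0842 ≈ 28.1440 mm.
From the diagonal AOV: f = 28.1440 / (2·tan(58.95°)) = 28.1440 / 3.32199 ≈ 8.4720 mm.
Horizontal AOV = 2·arctan(24.59 / (2 × 8.4720)) = 2·arctan(1.45125) ≈ 110.8614°.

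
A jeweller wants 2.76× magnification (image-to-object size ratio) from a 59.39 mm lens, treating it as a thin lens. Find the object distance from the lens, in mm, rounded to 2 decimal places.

With m = dᵢ/dₒ and 1/f = 1/dₒ + 1/dᵢ, substituting dᵢ = m·dₒ gives 1/f = (1 + 1/m)/dₒ, hence dₒ = f·(1 + 1/m).
dₒ = 59.39 × (1 + 1/2.76) = 59.39 × 1.36232 ≈ 80.908 mm.

80.91 mm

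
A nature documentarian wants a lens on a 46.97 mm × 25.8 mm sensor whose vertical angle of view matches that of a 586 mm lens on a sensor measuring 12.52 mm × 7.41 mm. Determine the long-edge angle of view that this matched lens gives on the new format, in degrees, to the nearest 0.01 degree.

1.32°

Equal vertical AOV ⇒ f₂ = f₁ · 25.8/7.41 = 586 × 3.48178 ≈ 2040.3239 mm.
Long-edge AOV on the new format = 2·arctan(46.97 / (2 × 2040.3239)) = 2·arctan(0.01151) ≈ 1.3189°.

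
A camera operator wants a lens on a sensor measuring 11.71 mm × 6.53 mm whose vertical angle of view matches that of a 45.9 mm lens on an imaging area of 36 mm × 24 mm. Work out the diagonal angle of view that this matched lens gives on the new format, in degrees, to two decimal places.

56.45°

Equal vertical AOV ⇒ f₂ = f₁ · 6.53/24 = 45.9 × 0.27208 ≈ 12.4886 mm.
Sensor diagonal = √(11.71² + 6.53²) = √179.7650 ≈ 13.4076 mm.
Diagonal AOV on the new format = 2·arctan(13.4076 / (2 × 12.4886)) = 2·arctan(0.53679) ≈ 56.4533°.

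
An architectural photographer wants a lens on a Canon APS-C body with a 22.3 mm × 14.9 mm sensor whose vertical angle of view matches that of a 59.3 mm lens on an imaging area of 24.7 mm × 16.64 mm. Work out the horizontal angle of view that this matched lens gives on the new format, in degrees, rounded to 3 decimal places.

23.718°

Equal vertical AOV ⇒ f₂ = f₁ · 14.9/16.64 = 59.3 × 0.89543 ≈ 53.0992 mm.
Horizontal AOV on the new format = 2·arctan(22.3 / (2 × 53.0992)) = 2·arctan(0.20998) ≈ 23.7179°.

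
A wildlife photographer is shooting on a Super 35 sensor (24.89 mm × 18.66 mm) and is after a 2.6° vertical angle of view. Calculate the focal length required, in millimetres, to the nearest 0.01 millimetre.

411.14 mm

From α = 2·arctan(h/2f) we get f = h / (2·tan(α/2)).
With h = 18.66 mm and α/2 = 1.3°, tan(α/2) ≈ 0.02269, so f ≈ 18.66 / 0.04539 ≈ 411.1368 mm.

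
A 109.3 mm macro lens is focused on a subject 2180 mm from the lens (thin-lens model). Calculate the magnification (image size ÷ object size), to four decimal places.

Thin lens: 1/f = 1/dₒ + 1/dᵢ → 1/dᵢ = 1/109.3 − 1/2180 = 0.0086904 mm⁻¹, so dᵢ ≈ 115.0693 mm.
Magnification m = dᵢ/dₒ = 115.0693/2180 ≈ 0.05278.

0.0528×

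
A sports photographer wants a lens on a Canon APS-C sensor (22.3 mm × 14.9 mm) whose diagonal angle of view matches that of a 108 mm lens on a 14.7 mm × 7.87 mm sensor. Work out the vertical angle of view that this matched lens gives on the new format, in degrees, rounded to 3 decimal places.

Sensor diagonal = √(14.7² + 7.87²) = √278.0269 ≈ 16.6741 mm.
Sensor diagonal = √(22.3² + 14.9²) = √719.3000 ≈ 26.8198 mm.
Equal diagonal AOV ⇒ f₂ = f₁ · 26.8198/16.6741 = 108 × 1.60847 ≈ 173.7142 mm.
Vertical AOV on the new format = 2·arctan(14.9 / (2 × 173.7142)) = 2·arctan(0.04289) ≈ 4.9114°.

4.911°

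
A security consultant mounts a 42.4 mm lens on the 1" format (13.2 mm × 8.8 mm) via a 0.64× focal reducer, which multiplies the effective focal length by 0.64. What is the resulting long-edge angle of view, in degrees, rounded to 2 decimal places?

27.34°

Effective focal length f = 42.4 × 0.64 = 27.136 mm.
α = 2·arctan(13.2 / (2 × 27.136)) = 2·arctan(0.24322) ≈ 27.3400°.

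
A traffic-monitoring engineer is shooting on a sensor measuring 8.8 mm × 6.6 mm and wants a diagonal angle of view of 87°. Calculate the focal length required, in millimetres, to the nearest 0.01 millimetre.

Sensor diagonal = √(8.8² + 6.6²) = √121.0000 ≈ 11.0000 mm.
From α = 2·arctan(d/2f) we get f = d / (2·tan(α/2)).
With d = 11.0000 mm and α/2 = 43.5°, tan(α/2) ≈ 0.94896, so f ≈ 11.0000 / 1.89793 ≈ 5.7958 mm.

5.80 mm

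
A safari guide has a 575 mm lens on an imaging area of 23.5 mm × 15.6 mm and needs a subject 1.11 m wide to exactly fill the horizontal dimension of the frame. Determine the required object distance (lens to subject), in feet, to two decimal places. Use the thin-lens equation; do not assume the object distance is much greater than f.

90.99 ft

W: 1.11 m = 1110 mm.
Magnification m = w/W = dᵢ/dₒ; combined with 1/f = 1/dₒ + 1/dᵢ this gives dₒ = f·(1 + W/w).
dₒ = 575 mm × (1 + 1110/23.5) = 575 × 48.2340 ≈ 27734.574 mm = 27734.574/304.8 ft = 90.9927 ft.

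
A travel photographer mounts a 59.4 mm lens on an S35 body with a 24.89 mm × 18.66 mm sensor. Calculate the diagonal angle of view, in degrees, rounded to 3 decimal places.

29.347°

Sensor diagonal = √(24.89² + 18.66²) = √967.7077 ≈ 31.1080 mm.
Angle of view α = 2·arctan(d/2f) with d = 31.1080 mm and f = 59.4 mm.
d/2f = 0.26185; arctan(0.26185) ≈ 14.6736°, so α ≈ 29.3471°.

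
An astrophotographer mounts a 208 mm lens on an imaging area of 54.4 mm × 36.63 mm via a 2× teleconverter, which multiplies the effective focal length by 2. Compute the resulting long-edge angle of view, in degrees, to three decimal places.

Effective focal length f = 208 × 2 = 416 mm.
α = 2·arctan(54.4 / (2 × 416)) = 2·arctan(0.06538) ≈ 7.4819°.

7.482°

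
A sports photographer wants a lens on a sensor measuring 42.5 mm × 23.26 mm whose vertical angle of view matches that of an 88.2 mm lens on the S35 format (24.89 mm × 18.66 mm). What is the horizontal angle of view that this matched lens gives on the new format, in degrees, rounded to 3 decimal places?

21.879°

Equal vertical AOV ⇒ f₂ = f₁ · 23.26/18.66 = 88.2 × 1.24652 ≈ 109.9428 mm.
Horizontal AOV on the new format = 2·arctan(42.5 / (2 × 109.9428)) = 2·arctan(0.19328) ≈ 21.8787°.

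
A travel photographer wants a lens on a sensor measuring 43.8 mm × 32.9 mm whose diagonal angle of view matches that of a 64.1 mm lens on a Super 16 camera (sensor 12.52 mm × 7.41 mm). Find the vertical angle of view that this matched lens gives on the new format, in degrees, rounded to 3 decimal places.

Sensor diagonal = √(12.52² + 7.41²) = √211.6585 ≈ 14.5485 mm.
Sensor diagonal = √(43.8² + 32.9²) = √3000.8500 ≈ 54.7800 mm.
Equal diagonal AOV ⇒ f₂ = f₁ · 54.7800/14.5485 = 64.1 × 3.76534 ≈ 241.3583 mm.
Vertical AOV on the new format = 2·arctan(32.9 / (2 × 241.3583)) = 2·arctan(0.06816) ≈ 7.7980°.

7.798°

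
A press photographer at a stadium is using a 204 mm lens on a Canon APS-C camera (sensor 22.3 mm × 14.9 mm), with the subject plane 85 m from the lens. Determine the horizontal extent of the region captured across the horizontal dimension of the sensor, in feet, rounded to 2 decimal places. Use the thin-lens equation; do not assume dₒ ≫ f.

30.41 ft

dₒ: 85 m = 85000 mm.
Similar triangles through the lens centre give W/dₒ = w/dᵢ; with 1/f = 1/dₒ + 1/dᵢ this gives W = w·(dₒ − f)/f.
W = 22.3 mm × (85000 − 204) / 204 = 22.3 × 415.6667 ≈ 9269.367 mm = 9269.367/304.8 ft = 30.4113 ft.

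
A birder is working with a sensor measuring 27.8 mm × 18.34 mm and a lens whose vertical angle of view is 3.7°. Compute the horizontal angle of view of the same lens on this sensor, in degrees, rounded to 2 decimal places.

From the vertical AOV: f = 18.34 / (2·tan(1.85°)) = 18.34 / 0.06460 ≈ 283.9025 mm.
Horizontal AOV = 2·arctan(27.8 / (2 × 283.9025)) = 2·arctan(0.04896) ≈ 5.6060°.

5.61°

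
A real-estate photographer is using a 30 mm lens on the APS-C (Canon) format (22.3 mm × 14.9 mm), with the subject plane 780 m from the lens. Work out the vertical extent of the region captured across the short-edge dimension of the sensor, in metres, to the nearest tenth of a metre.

387.4 m

dₒ: 780 m = 780000 mm.
Similar triangles through the lens centre give W/dₒ = h/dᵢ; with 1/f = 1/dₒ + 1/dᵢ this gives W = h·(dₒ − f)/f.
W = 14.9 mm × (780000 − 30) / 30 = 14.9 × 25999.0000 ≈ 387385.100 mm = 387.385 m.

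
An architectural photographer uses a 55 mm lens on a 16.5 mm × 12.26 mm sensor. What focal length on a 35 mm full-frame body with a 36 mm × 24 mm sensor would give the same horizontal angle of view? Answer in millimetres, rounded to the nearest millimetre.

Equal angle of view means equal width/f ratio, so f₂ = f₁ · (width₂/width₁) = 55 × 36/16.5.
f₂ = 55 × 2.18182 ≈ 120.000 mm.

120 mm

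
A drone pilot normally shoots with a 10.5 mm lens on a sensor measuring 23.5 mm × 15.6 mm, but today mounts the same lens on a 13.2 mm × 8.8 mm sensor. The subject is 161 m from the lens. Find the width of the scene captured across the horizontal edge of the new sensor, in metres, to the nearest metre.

202 m

The focal length stays 10.5 mm; the relevant sensor dimension is now w = 13.2 mm. Object distance dₒ = 161 m = 161000 mm.
Thin-lens field width W = w·(dₒ − f)/f = 13.2 × (161000 − 10.5)/10.5 ≈ 202386.800 mm = 202.387 m.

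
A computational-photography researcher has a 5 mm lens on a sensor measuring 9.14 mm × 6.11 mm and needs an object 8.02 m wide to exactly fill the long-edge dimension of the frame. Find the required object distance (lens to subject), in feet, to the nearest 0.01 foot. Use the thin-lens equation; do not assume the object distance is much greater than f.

14.41 ft

W: 8.02 m = 8020 mm.
Magnification m = w/W = dᵢ/dₒ; combined with 1/f = 1/dₒ + 1/dᵢ this gives dₒ = f·(1 + W/w).
dₒ = 5 mm × (1 + 8020/9.14) = 5 × 878.4617 ≈ 4392.309 mm = 4392.309/304.8 ft = 14.4105 ft.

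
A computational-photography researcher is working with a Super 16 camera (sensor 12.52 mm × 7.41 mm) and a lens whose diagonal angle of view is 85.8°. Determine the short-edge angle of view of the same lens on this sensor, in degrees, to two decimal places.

50.66°

Sensor diagonal = √(12.52² + 7.41²) = √211.6585 ≈ 14.5485 mm.
From the diagonal AOV: f = 14.5485 / (2·tan(42.9°)) = 14.5485 / 1.85851 ≈ 7.8280 mm.
Short-edge AOV = 2·arctan(7.41 / (2 × 7.8280)) = 2·arctan(0.47330) ≈ 50.6564°.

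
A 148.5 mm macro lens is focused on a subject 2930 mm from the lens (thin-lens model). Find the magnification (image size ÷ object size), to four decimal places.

Thin lens: 1/f = 1/dₒ + 1/dᵢ → 1/dᵢ = 1/148.5 − 1/2930 = 0.0063927 mm⁻¹, so dᵢ ≈ 156.4282 mm.
Magnification m = dᵢ/dₒ = 156.4282/2930 ≈ 0.05339.

0.0534×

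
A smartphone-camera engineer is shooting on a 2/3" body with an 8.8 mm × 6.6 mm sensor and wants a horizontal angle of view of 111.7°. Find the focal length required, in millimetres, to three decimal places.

2.985 mm

From α = 2·arctan(w/2f) we get f = w / (2·tan(α/2)).
With w = 8.8 mm and α/2 = 55.85°, tan(α/2) ≈ 1.47422, so f ≈ 8.8 / 2.94844 ≈ 2.9846 mm.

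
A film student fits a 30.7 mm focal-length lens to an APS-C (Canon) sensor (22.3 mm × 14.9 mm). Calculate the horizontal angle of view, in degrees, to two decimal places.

Angle of view α = 2·arctan(w/2f) with w = 22.3 mm and f = 30.7 mm.
w/2f = 0.36319; arctan(0.36319) ≈ 19.9606°, so α ≈ 39.9213°.

39.92°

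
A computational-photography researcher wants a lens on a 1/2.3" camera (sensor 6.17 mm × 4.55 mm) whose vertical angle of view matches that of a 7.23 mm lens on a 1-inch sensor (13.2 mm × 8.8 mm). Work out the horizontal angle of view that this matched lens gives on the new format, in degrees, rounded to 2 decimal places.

Equal vertical AOV ⇒ f₂ = f₁ · 4.55/8.8 = 7.23 × 0.51705 ≈ 3.7382 mm.
Horizontal AOV on the new format = 2·arctan(6.17 / (2 × 3.7382)) = 2·arctan(0.82525) ≈ 79.0626°.

79.06°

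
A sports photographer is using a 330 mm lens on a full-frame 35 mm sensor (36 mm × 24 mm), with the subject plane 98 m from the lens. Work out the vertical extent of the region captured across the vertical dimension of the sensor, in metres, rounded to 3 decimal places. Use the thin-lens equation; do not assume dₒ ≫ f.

dₒ: 98 m = 98000 mm.
Similar triangles through the lens centre give W/dₒ = h/dᵢ; with 1/f = 1/dₒ + 1/dᵢ this gives W = h·(dₒ − f)/f.
W = 24 mm × (98000 − 330) / 330 = 24 × 295.9697 ≈ 7103.273 mm = 7.10327 m.

7.103 m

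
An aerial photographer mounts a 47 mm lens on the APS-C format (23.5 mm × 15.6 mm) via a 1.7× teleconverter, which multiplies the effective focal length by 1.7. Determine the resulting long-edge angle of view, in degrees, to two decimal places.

Effective focal length f = 47 × 1.7 = 79.9 mm.
α = 2·arctan(23.5 / (2 × 79.9)) = 2·arctan(0.14706) ≈ 16.7318°.

16.73°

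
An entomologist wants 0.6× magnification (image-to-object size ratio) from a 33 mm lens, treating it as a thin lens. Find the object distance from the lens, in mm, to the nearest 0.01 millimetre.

88.00 mm

With m = dᵢ/dₒ and 1/f = 1/dₒ + 1/dᵢ, substituting dᵢ = m·dₒ gives 1/f = (1 + 1/m)/dₒ, hence dₒ = f·(1 + 1/m).
dₒ = 33 × (1 + 1/0.6) = 33 × 2.66667 ≈ 88.000 mm.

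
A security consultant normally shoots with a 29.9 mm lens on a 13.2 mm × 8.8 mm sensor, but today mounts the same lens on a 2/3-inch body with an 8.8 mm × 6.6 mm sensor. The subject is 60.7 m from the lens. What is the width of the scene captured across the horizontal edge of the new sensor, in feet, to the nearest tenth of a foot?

The focal length stays 29.9 mm; the relevant sensor dimension is now w = 8.8 mm. Object distance dₒ = 60.7 m = 60700 mm.
Thin-lens field width W = w·(dₒ − f)/f = 8.8 × (60700 − 29.9)/29.9 ≈ 17856.083 mm = 17856.083/304.8 ft = 58.583 ft.

58.6 ft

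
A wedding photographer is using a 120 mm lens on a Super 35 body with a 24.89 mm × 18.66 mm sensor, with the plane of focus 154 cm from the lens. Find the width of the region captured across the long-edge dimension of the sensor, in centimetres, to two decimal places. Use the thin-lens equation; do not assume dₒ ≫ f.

dₒ: 154 cm = 1540 mm.
Similar triangles through the lens centre give W/dₒ = w/dᵢ; with 1/f = 1/dₒ + 1/dᵢ this gives W = w·(dₒ − f)/f.
W = 24.89 mm × (1540 − 120) / 120 = 24.89 × 11.8333 ≈ 294.532 mm = 29.4532 cm.

29.45 cm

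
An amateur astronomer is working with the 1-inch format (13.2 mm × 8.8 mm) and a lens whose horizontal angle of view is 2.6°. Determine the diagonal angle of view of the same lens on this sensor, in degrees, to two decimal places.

3.12°

From the horizontal AOV: f = 13.2 / (2·tan(1.3°)) = 13.2 / 0.04539 ≈ 290.8363 mm.
Sensor diagonal = √(13.2² + 8.8²) = √251.6800 ≈ 15.8644 mm.
Diagonal AOV = 2·arctan(15.8644 / (2 × 290.8363)) = 2·arctan(0.02727) ≈ 3.1246°.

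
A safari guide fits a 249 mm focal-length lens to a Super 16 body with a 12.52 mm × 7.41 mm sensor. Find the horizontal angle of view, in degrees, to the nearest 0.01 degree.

2.88°

Angle of view α = 2·arctan(w/2f) with w = 12.52 mm and f = 249 mm.
w/2f = 0.02514; arctan(0.02514) ≈ 1.4401°, so α ≈ 2.8803°.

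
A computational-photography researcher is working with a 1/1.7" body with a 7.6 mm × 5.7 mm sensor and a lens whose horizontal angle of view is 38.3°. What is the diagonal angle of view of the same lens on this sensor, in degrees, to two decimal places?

46.93°

From the horizontal AOV: f = 7.6 / (2·tan(19.15°)) = 7.6 / 0.69452 ≈ 10.9429 mm.
Sensor diagonal = √(7.6² + 5.7²) = √90.2500 ≈ 9.5000 mm.
Diagonal AOV = 2·arctan(9.5000 / (2 × 10.9429)) = 2·arctan(0.43407) ≈ 46.9288°.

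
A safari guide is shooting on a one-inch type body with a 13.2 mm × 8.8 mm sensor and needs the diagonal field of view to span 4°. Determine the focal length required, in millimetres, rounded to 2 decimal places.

227.15 mm

Sensor diagonal = √(13.2² + 8.8²) = √251.6800 ≈ 15.8644 mm.
From α = 2·arctan(d/2f) we get f = d / (2·tan(α/2)).
With d = 15.8644 mm and α/2 = 2°, tan(α/2) ≈ 0.03492, so f ≈ 15.8644 / 0.06984 ≈ 227.1489 mm.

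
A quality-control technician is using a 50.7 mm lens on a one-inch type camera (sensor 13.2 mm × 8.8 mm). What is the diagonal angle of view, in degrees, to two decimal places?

17.78°

Sensor diagonal = √(13.2² + 8.8²) = √251.6800 ≈ 15.8644 mm.
Angle of view α = 2·arctan(d/2f) with d = 15.8644 mm and f = 50.7 mm.
d/2f = 0.15645; arctan(0.15645) ≈ 8.8921°, so α ≈ 17.7841°.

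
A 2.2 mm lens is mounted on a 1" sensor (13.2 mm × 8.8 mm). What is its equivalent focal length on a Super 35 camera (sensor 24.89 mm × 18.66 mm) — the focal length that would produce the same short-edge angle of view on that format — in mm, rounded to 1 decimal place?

4.7 mm

Equal angle of view means equal height/f ratio, so f₂ = f₁ · (height₂/height₁) = 2.2 × 18.66/8.8.
f₂ = 2.2 × 2.12045 ≈ 4.665 mm.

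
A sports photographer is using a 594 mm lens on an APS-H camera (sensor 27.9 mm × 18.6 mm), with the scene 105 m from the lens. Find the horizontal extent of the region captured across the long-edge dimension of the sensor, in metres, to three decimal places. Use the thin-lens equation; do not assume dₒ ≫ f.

dₒ: 105 m = 105000 mm.
Similar triangles through the lens centre give W/dₒ = w/dᵢ; with 1/f = 1/dₒ + 1/dᵢ this gives W = w·(dₒ − f)/f.
W = 27.9 mm × (105000 − 594) / 594 = 27.9 × 175.7677 ≈ 4903.918 mm = 4.90392 m.

4.904 m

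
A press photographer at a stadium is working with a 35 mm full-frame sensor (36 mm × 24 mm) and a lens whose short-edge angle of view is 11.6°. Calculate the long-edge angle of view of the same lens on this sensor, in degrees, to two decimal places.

From the short-edge AOV: f = 24 / (2·tan(5.8°)) = 24 / 0.20315 ≈ 118.1378 mm.
Long-edge AOV = 2·arctan(36 / (2 × 118.1378)) = 2·arctan(0.15236) ≈ 17.3264°.

17.33°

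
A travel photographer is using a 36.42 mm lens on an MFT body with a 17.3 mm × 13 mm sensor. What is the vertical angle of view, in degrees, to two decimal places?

20.24°

Angle of view α = 2·arctan(h/2f) with h = 13 mm and f = 36.42 mm.
h/2f = 0.17847; arctan(0.17847) ≈ 10.1192°, so α ≈ 20.2385°.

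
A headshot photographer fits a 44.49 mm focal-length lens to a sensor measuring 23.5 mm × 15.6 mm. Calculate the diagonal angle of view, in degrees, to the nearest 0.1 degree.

35.2°

Sensor diagonal = √(23.5² + 15.6²) = √795.6100 ≈ 28.2066 mm.
Angle of view α = 2·arctan(d/2f) with d = 28.2066 mm and f = 44.49 mm.
d/2f = 0.31700; arctan(0.31700) ≈ 17.5886°, so α ≈ 35.1771°.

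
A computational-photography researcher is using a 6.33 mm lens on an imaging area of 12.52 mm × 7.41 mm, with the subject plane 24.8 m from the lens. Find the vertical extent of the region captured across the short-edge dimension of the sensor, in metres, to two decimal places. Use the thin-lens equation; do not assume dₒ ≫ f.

29.02 m

dₒ: 24.8 m = 24800 mm.
Similar triangles through the lens centre give W/dₒ = h/dᵢ; with 1/f = 1/dₒ + 1/dᵢ this gives W = h·(dₒ − f)/f.
W = 7.41 mm × (24800 − 6.33) / 6.33 = 7.41 × 3916.8515 ≈ 29023.870 mm = 29.0239 m.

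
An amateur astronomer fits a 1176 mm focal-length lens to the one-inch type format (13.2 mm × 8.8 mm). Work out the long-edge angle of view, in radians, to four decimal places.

0.0112 rad

Angle of view α = 2·arctan(w/2f) with w = 13.2 mm and f = 1176 mm.
w/2f = 0.00561; arctan(0.00561) ≈ 0.0056 rad, so α ≈ 0.0112 rad.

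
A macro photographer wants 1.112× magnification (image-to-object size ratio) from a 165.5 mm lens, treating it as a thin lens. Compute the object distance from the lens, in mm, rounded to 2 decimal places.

314.33 mm

With m = dᵢ/dₒ and 1/f = 1/dₒ + 1/dᵢ, substituting dᵢ = m·dₒ gives 1/f = (1 + 1/m)/dₒ, hence dₒ = f·(1 + 1/m).
dₒ = 165.5 × (1 + 1/1.112) = 165.5 × 1.89928 ≈ 314.331 mm.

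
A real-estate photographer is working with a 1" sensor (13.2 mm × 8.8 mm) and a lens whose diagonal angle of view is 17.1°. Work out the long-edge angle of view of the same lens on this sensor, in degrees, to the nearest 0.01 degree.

14.26°

Sensor diagonal = √(13.2² + 8.8²) = √251.6800 ≈ 15.8644 mm.
From the diagonal AOV: f = 15.8644 / (2·tan(8.55°)) = 15.8644 / 0.30069 ≈ 52.7607 mm.
Long-edge AOV = 2·arctan(13.2 / (2 × 52.7607)) = 2·arctan(0.12509) ≈ 14.2605°.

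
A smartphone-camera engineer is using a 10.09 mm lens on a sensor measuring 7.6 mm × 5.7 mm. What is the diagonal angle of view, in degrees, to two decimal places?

Sensor diagonal = √(7.6² + 5.7²) = √90.2500 ≈ 9.5000 mm.
Angle of view α = 2·arctan(d/2f) with d = 9.5000 mm and f = 10.09 mm.
d/2f = 0.47076; arctan(0.47076) ≈ 25.2093°, so α ≈ 50.4187°.

50.42°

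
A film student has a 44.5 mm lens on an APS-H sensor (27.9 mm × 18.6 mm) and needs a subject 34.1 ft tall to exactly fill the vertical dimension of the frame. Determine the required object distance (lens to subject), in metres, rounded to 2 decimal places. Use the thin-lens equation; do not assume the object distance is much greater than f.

24.91 m

W: 34.1 ft × 304.8 mm/ft = 10393.68 mm.
Magnification m = h/W = dᵢ/dₒ; combined with 1/f = 1/dₒ + 1/dᵢ this gives dₒ = f·(1 + W/h).
dₒ = 44.5 mm × (1 + 10393.7/18.6) = 44.5 × 559.8000 ≈ 24911.099 mm = 24.9111 m.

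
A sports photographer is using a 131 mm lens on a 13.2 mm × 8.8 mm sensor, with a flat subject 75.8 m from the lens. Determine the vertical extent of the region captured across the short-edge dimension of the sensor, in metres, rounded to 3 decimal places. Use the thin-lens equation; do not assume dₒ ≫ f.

5.083 m

dₒ: 75.8 m = 75800 mm.
Similar triangles through the lens centre give W/dₒ = h/dᵢ; with 1/f = 1/dₒ + 1/dᵢ this gives W = h·(dₒ − f)/f.
W = 8.8 mm × (75800 − 131) / 131 = 8.8 × 577.6260 ≈ 5083.108 mm = 5.08311 m.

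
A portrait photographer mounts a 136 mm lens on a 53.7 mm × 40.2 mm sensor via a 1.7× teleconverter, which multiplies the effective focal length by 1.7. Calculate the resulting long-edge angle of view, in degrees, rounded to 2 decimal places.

13.25°

Effective focal length f = 136 × 1.7 = 231.2 mm.
α = 2·arctan(53.7 / (2 × 231.2)) = 2·arctan(0.11613) ≈ 13.2485°.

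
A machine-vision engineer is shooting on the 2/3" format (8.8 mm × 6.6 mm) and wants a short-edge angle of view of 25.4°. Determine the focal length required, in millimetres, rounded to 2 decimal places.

14.64 mm

From α = 2·arctan(h/2f) we get f = h / (2·tan(α/2)).
With h = 6.6 mm and α/2 = 12.7°, tan(α/2) ≈ 0.22536, so f ≈ 6.6 / 0.45072 ≈ 14.6433 mm.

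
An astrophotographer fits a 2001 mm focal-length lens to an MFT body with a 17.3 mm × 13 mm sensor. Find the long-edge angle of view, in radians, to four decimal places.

Angle of view α = 2·arctan(w/2f) with w = 17.3 mm and f = 2001 mm.
w/2f = 0.00432; arctan(0.00432) ≈ 0.0043 rad, so α ≈ 0.0086 rad.

0.0086 rad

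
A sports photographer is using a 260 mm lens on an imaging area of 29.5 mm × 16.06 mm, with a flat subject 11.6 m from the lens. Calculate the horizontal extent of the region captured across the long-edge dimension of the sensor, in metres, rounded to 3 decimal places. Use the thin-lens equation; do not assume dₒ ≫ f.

dₒ: 11.6 m = 11600 mm.
Similar triangles through the lens centre give W/dₒ = w/dᵢ; with 1/f = 1/dₒ + 1/dᵢ this gives W = w·(dₒ − f)/f.
W = 29.5 mm × (11600 − 260) / 260 = 29.5 × 43.6154 ≈ 1286.654 mm = 1.28665 m.

1.287 m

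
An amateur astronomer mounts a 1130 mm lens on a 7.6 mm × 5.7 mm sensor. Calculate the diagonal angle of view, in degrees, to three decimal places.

Sensor diagonal = √(7.6² + 5.7²) = √90.2500 ≈ 9.5000 mm.
Angle of view α = 2·arctan(d/2f) with d = 9.5000 mm and f = 1130 mm.
d/2f = 0.00420; arctan(0.00420) ≈ 0.2408°, so α ≈ 0.4817°.

0.482°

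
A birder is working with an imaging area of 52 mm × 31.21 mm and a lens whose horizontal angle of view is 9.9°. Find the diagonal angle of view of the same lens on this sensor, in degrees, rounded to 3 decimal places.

11.536°

From the horizontal AOV: f = 52 / (2·tan(4.95°)) = 52 / 0.17322 ≈ 300.1984 mm.
Sensor diagonal = √(52² + 31.21²) = √3678.0641 ≈ 60.6470 mm.
Diagonal AOV = 2·arctan(60.6470 / (2 × 300.1984)) = 2·arctan(0.10101) ≈ 11.5359°.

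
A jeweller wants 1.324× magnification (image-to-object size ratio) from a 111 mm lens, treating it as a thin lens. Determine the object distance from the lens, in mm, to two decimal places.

194.84 mm

With m = dᵢ/dₒ and 1/f = 1/dₒ + 1/dᵢ, substituting dᵢ = m·dₒ gives 1/f = (1 + 1/m)/dₒ, hence dₒ = f·(1 + 1/m).
dₒ = 111 × (1 + 1/1.324) = 111 × 1.75529 ≈ 194.837 mm.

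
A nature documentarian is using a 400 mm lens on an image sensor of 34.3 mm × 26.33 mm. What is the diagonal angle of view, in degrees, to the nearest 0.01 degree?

6.19°

Sensor diagonal = √(34.3² + 26.33²) = √1869.7589 ≈ 43.2407 mm.
Angle of view α = 2·arctan(d/2f) with d = 43.2407 mm and f = 400 mm.
d/2f = 0.05405; arctan(0.05405) ≈ 3.0939°, so α ≈ 6.1878°.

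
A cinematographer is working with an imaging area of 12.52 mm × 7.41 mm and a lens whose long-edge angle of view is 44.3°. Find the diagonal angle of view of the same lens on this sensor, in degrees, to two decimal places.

50.63°

From the long-edge AOV: f = 12.52 / (2·tan(22.15°)) = 12.52 / 0.81415 ≈ 15.3780 mm.
Sensor diagonal = √(12.52² + 7.41²) = √211.6585 ≈ 14.5485 mm.
Diagonal AOV = 2·arctan(14.5485 / (2 × 15.3780)) = 2·arctan(0.47303) ≈ 50.6310°.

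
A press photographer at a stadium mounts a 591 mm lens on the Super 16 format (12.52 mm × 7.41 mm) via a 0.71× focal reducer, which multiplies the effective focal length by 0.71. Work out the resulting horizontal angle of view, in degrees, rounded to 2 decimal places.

1.71°

Effective focal length f = 591 × 0.71 = 419.61 mm.
α = 2·arctan(12.52 / (2 × 419.61)) = 2·arctan(0.01492) ≈ 1.7094°.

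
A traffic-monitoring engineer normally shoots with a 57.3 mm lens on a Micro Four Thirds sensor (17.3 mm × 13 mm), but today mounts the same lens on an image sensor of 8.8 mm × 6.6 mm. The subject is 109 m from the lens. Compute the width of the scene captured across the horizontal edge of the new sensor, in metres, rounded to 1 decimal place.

The focal length stays 57.3 mm; the relevant sensor dimension is now w = 8.8 mm. Object distance dₒ = 109 m = 109000 mm.
Thin-lens field width W = w·(dₒ − f)/f = 8.8 × (109000 − 57.3)/57.3 ≈ 16731.165 mm = 16.7312 m.

16.7 m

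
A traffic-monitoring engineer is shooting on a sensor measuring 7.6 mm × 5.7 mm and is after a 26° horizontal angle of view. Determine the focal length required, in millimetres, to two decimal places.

From α = 2·arctan(w/2f) we get f = w / (2·tan(α/2)).
With w = 7.6 mm and α/2 = 13°, tan(α/2) ≈ 0.23087, so f ≈ 7.6 / 0.46174 ≈ 16.4596 mm.

16.46 mm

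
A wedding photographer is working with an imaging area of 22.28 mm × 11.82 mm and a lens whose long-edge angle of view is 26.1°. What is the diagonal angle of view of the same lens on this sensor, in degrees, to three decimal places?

From the long-edge AOV: f = 22.28 / (2·tan(13.05°)) = 22.28 / 0.46358 ≈ 48.0613 mm.
Sensor diagonal = √(22.28² + 11.82²) = √636.1108 ≈ 25.2212 mm.
Diagonal AOV = 2·arctan(25.2212 / (2 × 48.0613)) = 2·arctan(0.26239) ≈ 29.4044°.

29.404°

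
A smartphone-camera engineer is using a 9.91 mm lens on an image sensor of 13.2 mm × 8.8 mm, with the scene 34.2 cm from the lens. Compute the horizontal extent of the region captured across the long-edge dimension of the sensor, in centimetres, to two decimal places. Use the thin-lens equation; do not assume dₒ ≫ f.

dₒ: 34.2 cm = 342 mm.
Similar triangles through the lens centre give W/dₒ = w/dᵢ; with 1/f = 1/dₒ + 1/dᵢ this gives W = w·(dₒ − f)/f.
W = 13.2 mm × (342 − 9.91) / 9.91 = 13.2 × 33.5106 ≈ 442.340 mm = 44.234 cm.

44.23 cm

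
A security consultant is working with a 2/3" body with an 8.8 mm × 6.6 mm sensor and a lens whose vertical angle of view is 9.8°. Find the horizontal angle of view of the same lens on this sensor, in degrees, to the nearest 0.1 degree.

13.0°

From the vertical AOV: f = 6.6 / (2·tan(4.9°)) = 6.6 / 0.17146 ≈ 38.4928 mm.
Horizontal AOV = 2·arctan(8.8 / (2 × 38.4928)) = 2·arctan(0.11431) ≈ 13.0420°.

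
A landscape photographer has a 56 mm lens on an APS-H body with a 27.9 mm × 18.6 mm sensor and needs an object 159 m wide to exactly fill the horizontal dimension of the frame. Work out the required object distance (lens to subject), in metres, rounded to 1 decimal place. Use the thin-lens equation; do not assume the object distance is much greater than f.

319.2 m

W: 159 m = 159000 mm.
Magnification m = w/W = dᵢ/dₒ; combined with 1/f = 1/dₒ + 1/dᵢ this gives dₒ = f·(1 + W/w).
dₒ = 56 mm × (1 + 159000/27.9) = 56 × 5699.9247 ≈ 319195.785 mm = 319.196 m.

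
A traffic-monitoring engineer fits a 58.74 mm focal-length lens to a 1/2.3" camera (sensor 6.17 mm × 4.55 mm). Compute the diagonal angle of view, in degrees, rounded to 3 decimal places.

7.467°

Sensor diagonal = √(6.17² + 4.55²) = √58.7714 ≈ 7.6663 mm.
Angle of view α = 2·arctan(d/2f) with d = 7.6663 mm and f = 58.74 mm.
d/2f = 0.06526; arctan(0.06526) ≈ 3.7336°, so α ≈ 7.4672°.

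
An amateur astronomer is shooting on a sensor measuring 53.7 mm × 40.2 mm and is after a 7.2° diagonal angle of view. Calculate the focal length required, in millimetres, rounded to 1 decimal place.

Sensor diagonal = √(53.7² + 40.2²) = √4499.7300 ≈ 67.0800 mm.
From α = 2·arctan(d/2f) we get f = d / (2·tan(α/2)).
With d = 67.0800 mm and α/2 = 3.6°, tan(α/2) ≈ 0.06291, so f ≈ 67.0800 / 0.12583 ≈ 533.1032 mm.

533.1 mm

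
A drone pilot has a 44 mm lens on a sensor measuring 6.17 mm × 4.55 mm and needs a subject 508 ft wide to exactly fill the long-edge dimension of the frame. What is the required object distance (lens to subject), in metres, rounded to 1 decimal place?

1104.2 m

W: 508 ft × 304.8 mm/ft = 154838.40 mm.
Magnification m = w/W = dᵢ/dₒ; combined with 1/f = 1/dₒ + 1/dᵢ this gives dₒ = f·(1 + W/w).
dₒ = 44 mm × (1 + 154838/6.17) = 44 × 25096.3639 ≈ 1104240.010 mm = 1104.24 m.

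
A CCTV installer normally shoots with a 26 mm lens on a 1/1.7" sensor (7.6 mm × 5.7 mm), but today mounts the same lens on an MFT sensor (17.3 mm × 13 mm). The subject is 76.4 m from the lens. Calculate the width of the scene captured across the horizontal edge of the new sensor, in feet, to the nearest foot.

167 ft

The focal length stays 26 mm; the relevant sensor dimension is now w = 17.3 mm. Object distance dₒ = 76.4 m = 76400 mm.
Thin-lens field width W = w·(dₒ − f)/f = 17.3 × (76400 − 26)/26 ≈ 50818.085 mm = 50818.085/304.8 ft = 166.726 ft.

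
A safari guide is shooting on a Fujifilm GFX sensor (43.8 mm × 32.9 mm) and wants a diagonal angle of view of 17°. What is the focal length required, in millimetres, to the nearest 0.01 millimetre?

183.27 mm

Sensor diagonal = √(43.8² + 32.9²) = √3000.8500 ≈ 54.7800 mm.
From α = 2·arctan(d/2f) we get f = d / (2·tan(α/2)).
With d = 54.7800 mm and α/2 = 8.5°, tan(α/2) ≈ 0.14945, so f ≈ 54.7800 / 0.29890 ≈ 183.2708 mm.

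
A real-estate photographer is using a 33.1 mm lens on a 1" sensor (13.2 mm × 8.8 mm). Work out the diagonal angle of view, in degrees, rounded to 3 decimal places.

26.953°

Sensor diagonal = √(13.2² + 8.8²) = √251.6800 ≈ 15.8644 mm.
Angle of view α = 2·arctan(d/2f) with d = 15.8644 mm and f = 33.1 mm.
d/2f = 0.23964; arctan(0.23964) ≈ 13.4764°, so α ≈ 26.9529°.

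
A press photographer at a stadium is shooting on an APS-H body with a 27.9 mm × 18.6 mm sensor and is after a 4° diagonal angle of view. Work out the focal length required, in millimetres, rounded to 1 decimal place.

Sensor diagonal = √(27.9² + 18.6²) = √1124.3700 ≈ 33.5316 mm.
From α = 2·arctan(d/2f) we get f = d / (2·tan(α/2)).
With d = 33.5316 mm and α/2 = 2°, tan(α/2) ≈ 0.03492, so f ≈ 33.5316 / 0.06984 ≈ 480.1101 mm.

480.1 mm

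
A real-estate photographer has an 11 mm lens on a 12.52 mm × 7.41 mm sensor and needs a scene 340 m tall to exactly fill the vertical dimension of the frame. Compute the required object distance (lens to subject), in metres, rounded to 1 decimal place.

504.7 m

W: 340 m = 340000 mm.
Magnification m = h/W = dᵢ/dₒ; combined with 1/f = 1/dₒ + 1/dᵢ this gives dₒ = f·(1 + W/h).
dₒ = 11 mm × (1 + 340000/7.41) = 11 × 45884.9406 ≈ 504734.347 mm = 504.734 m.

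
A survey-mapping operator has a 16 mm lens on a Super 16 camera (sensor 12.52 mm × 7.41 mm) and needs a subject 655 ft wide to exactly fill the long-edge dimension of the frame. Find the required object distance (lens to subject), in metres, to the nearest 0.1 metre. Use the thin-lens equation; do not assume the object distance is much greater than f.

255.2 m

W: 655 ft × 304.8 mm/ft = 199643.99 mm.
Magnification m = w/W = dᵢ/dₒ; combined with 1/f = 1/dₒ + 1/dᵢ this gives dₒ = f·(1 + W/w).
dₒ = 16 mm × (1 + 199644/12.52) = 16 × 15947.0059 ≈ 255152.094 mm = 255.152 m.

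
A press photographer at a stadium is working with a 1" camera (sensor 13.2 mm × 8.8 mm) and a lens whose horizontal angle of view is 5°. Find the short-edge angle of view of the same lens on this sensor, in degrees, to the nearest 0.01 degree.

From the horizontal AOV: f = 13.2 / (2·tan(2.5°)) = 13.2 / 0.08732 ≈ 151.1649 mm.
Short-edge AOV = 2·arctan(8.8 / (2 × 151.1649)) = 2·arctan(0.02911) ≈ 3.3345°.

3.33°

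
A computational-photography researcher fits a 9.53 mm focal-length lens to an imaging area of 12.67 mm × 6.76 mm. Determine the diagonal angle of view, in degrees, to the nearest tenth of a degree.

74.0°

Sensor diagonal = √(12.67² + 6.76²) = √206.2265 ≈ 14.3606 mm.
Angle of view α = 2·arctan(d/2f) with d = 14.3606 mm and f = 9.53 mm.
d/2f = 0.75344; arctan(0.75344) ≈ 36.9959°, so α ≈ 73.9917°.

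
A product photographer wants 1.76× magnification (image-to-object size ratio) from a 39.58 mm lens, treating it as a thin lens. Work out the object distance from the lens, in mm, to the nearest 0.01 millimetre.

62.07 mm

With m = dᵢ/dₒ and 1/f = 1/dₒ + 1/dᵢ, substituting dᵢ = m·dₒ gives 1/f = (1 + 1/m)/dₒ, hence dₒ = f·(1 + 1/m).
dₒ = 39.58 × (1 + 1/1.76) = 39.58 × 1.56818 ≈ 62.069 mm.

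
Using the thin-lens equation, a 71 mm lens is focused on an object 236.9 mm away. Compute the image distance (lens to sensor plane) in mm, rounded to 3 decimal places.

1/dᵢ = 1/f − 1/dₒ = 1/71 − 1/236.9 = 0.0098633 mm⁻¹.
dᵢ = 1/0.0098633 ≈ 101.3858 mm.

101.386 mm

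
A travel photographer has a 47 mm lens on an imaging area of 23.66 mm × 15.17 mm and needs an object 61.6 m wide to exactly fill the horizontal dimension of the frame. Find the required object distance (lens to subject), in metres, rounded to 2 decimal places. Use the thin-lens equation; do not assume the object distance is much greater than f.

122.41 m

W: 61.6 m = 61600 mm.
Magnification m = w/W = dᵢ/dₒ; combined with 1/f = 1/dₒ + 1/dᵢ this gives dₒ = f·(1 + W/w).
dₒ = 47 mm × (1 + 61600/23.66) = 47 × 2604.5503 ≈ 122413.864 mm = 122.414 m.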